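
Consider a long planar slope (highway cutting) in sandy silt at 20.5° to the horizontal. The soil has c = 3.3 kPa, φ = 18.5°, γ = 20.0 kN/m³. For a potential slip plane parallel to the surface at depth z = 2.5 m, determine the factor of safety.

For an infinite slope with a slip plane parallel to the surface (no pore pressure): FS = [c + γz cos²β tanφ] / [γz sinβ cosβ].
γz = 20.0·2.5 = 50.00 kN/m²
Numerator = 3.3 + 50.00·cos²20.5°·tan18.5° = 3.3 + 50.00·0.8774·0.3346 = 17.978 kPa
Denominator = 50.00·sin20.5°·cos20.5° = 50.00·0.3502·0.9367 = 16.401 kPa
FS = 17.978 / 16.401 = 1.096

FS = 1.10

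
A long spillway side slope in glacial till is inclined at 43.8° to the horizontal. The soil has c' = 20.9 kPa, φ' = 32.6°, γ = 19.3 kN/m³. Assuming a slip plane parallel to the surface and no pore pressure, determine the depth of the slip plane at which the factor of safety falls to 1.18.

z = 4.22 m

Setting FS = 1.18 in FS = [c' + γz cos²β tanφ'] / [γz sinβ cosβ] and solving for z:
z = c' / [γ cosβ (FS·sinβ − cosβ·tanφ')]
  = 20.9 / [19.3·cos43.8°·(1.18·sin43.8° − cos43.8°·tan32.6°)]
  = 20.9 / [19.3·0.7218·(1.18·0.6921 − 0.7218·0.6395)]
  = 20.9 / 4.9471 = 4.225 m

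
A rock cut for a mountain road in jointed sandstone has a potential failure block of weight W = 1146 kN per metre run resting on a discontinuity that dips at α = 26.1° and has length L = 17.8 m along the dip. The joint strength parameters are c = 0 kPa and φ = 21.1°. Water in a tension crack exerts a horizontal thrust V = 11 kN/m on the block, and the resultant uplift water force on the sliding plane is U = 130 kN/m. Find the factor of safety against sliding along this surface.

FS = 0.67

Resolving the block weight along and normal to the plane and applying the Mohr–Coulomb strength on the joint:
N' = W cosα − U − V sinα = 1146·cos26.1° − 130 − 11·sin26.1° = 894.3 kN/m
Driving force T = W sinα + V cosα = 1146·sin26.1° + 11·cos26.1° = 514.0 kN/m
Resisting force R = c·L + N'·tanφ = 0·17.8 + 894.3·tan21.1° = 0.0 + 345.1 = 345.1 kN/m
FS = R / T = 345.1 / 514.0 = 0.671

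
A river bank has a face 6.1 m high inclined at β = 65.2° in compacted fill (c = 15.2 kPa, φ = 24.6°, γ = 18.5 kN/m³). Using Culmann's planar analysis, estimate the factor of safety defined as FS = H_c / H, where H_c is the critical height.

H_c = (4c/γ) · sinβ cosφ / [1 − cos(β − φ)]
    = (4·15.2/18.5) · sin65.2°·cos24.6° / [1 − cos40.6°]
    = 3.286 · 0.8254 / 0.2407 = 11.27 m
FS = H_c / H = 11.27 / 6.1 = 1.847

FS = 1.85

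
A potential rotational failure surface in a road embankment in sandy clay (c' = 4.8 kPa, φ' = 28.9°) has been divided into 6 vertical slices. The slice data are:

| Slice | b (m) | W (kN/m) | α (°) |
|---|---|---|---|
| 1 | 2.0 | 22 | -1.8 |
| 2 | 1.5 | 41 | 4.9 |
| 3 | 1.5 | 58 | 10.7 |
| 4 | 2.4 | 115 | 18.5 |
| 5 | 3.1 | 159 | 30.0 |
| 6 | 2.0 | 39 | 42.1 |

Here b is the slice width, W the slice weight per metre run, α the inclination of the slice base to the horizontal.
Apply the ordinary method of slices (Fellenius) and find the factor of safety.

FS = 1.83

Ordinary method of slices: FS = Σ[c'·Δl_i + (W_i cosα_i)·tanφ'] / Σ W_i sinα_i, with Δl_i = b_i / cosα_i.
Slice 1: Δl = 2.0/cos(-1.8°) = 2.001 m; N'_1 = 22·cos(-1.8°) = 22.0; c'Δl = 9.60; W sinα = -0.7
Slice 2: Δl = 1.5/cos4.9° = 1.506 m; N'_2 = 41·cos4.9° = 40.9; c'Δl = 7.23; W sinα = 3.5
Slice 3: Δl = 1.5/cos10.7° = 1.527 m; N'_3 = 58·cos10.7° = 57.0; c'Δl = 7.33; W sinα = 10.8
Slice 4: Δl = 2.4/cos18.5° = 2.531 m; N'_4 = 115·cos18.5° = 109.1; c'Δl = 12.15; W sinα = 36.5
Slice 5: Δl = 3.1/cos30.0° = 3.580 m; N'_5 = 159·cos30.0° = 137.7; c'Δl = 17.18; W sinα = 79.5
Slice 6: Δl = 2.0/cos42.1° = 2.696 m; N'_6 = 39·cos42.1° = 28.9; c'Δl = 12.94; W sinα = 26.1
Σc'Δl = 66.4 kN/m; ΣN' = 395.5 kN/m; ΣW sinα = 155.7 kN/m
Resisting = 66.4 + 395.5·tan28.9° = 66.4 + 218.3 = 284.8 kN/m
FS = 284.8 / 155.7 = 1.829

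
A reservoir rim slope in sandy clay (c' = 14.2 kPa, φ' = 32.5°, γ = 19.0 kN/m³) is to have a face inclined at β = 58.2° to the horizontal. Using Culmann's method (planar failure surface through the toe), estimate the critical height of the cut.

Culmann's analysis gives the critical failure plane at α_cr = (β + φ')/2 = (58.2 + 32.5)/2 = 45.4°, and the critical height
H_c = (4c'/γ) · sinβ cosφ' / [1 − cos(β − φ')]
    = (4·14.2/19.0) · sin58.2°·cos32.5° / [1 − cos(25.7°)]
    = 2.989 · 0.8499·0.8434 / [1 − 0.9011]
    = 2.989 · 0.7168 / 0.0989
    = 21.66 m

H_c = 21.66 m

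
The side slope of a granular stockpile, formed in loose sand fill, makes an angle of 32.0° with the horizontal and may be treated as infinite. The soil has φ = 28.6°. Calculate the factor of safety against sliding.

FS = 0.87

For a dry cohesionless infinite slope the factor of safety is FS = tanφ / tanβ.
FS = tan28.6° / tan32.0° = 0.5452 / 0.6249 = 0.873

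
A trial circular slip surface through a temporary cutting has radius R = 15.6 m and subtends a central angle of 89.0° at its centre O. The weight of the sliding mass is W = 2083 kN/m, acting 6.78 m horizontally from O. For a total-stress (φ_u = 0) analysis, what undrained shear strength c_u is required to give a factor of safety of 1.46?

c_u = 54.5 kPa

FS = c_u·L_a·R / (W·d), so c_u = FS·W·d / (L_a·R).
Arc length L_a = R·θ = 15.6·(89.0°·π/180) = 15.6·1.5533 = 24.23 m
c_u = 1.46·2083·6.78 / (24.23·15.6) = 20619.2 / 378.02 = 54.55 kPa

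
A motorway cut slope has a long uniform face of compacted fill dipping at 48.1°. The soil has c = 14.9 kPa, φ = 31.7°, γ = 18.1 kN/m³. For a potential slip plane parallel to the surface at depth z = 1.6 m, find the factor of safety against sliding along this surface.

For an infinite slope with a slip plane parallel to the surface (no pore pressure): FS = [c + γz cos²β tanφ] / [γz sinβ cosβ].
γz = 18.1·1.6 = 28.96 kN/m²
Numerator = 14.9 + 28.96·cos²48.1°·tan31.7° = 14.9 + 28.96·0.4460·0.6176 = 22.877 kPa
Denominator = 28.96·sin48.1°·cos48.1° = 28.96·0.7443·0.6678 = 14.395 kPa
FS = 22.877 / 14.395 = 1.589

FS = 1.59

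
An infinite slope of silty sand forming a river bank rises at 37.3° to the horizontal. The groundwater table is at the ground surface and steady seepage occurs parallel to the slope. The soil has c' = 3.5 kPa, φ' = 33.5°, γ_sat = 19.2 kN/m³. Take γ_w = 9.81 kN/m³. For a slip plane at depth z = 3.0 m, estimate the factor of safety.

FS = 0.55

With seepage parallel to the slope and the water table at the surface, the effective normal stress on the slip plane uses the buoyant unit weight γ' = γ_sat − γ_w while the driving shear stress uses γ_sat:
FS = [c' + γ' z cos²β tanφ'] / [γ_sat z sinβ cosβ]
γ' = 19.2 − 9.81 = 9.39 kN/m³
Numerator = 3.5 + 9.39·3.0·cos²37.3°·tan33.5° = 3.5 + 9.39·3.0·0.6328·0.6619 = 15.298 kPa
Denominator = 19.2·3.0·sin37.3°·cos37.3° = 19.2·3.0·0.6060·0.7955 = 27.766 kPa
FS = 15.298 / 27.766 = 0.551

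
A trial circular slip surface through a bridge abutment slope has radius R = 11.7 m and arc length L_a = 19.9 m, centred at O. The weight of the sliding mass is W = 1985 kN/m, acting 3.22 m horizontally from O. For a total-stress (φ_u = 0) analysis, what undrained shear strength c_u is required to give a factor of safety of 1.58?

c_u = 43.4 kPa

FS = c_u·L_a·R / (W·d), so c_u = FS·W·d / (L_a·R).
c_u = 1.58·1985·3.22 / (19.90·11.7) = 10098.9 / 232.83 = 43.37 kPa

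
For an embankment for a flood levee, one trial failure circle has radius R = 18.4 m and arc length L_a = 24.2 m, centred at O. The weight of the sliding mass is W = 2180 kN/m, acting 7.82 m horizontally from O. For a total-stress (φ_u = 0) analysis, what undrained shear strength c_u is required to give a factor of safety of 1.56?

FS = c_u·L_a·R / (W·d), so c_u = FS·W·d / (L_a·R).
c_u = 1.56·2180·7.82 / (24.20·18.4) = 26594.3 / 445.28 = 59.72 kPa

c_u = 59.7 kPa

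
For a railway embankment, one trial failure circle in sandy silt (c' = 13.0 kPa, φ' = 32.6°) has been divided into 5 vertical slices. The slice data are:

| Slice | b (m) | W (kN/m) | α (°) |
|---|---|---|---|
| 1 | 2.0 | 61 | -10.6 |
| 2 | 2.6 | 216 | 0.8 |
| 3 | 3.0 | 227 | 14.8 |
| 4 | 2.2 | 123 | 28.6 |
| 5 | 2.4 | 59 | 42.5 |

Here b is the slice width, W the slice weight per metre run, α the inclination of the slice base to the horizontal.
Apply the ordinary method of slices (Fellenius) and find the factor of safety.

FS = 3.97

Ordinary method of slices: FS = Σ[c'·Δl_i + (W_i cosα_i)·tanφ'] / Σ W_i sinα_i, with Δl_i = b_i / cosα_i.
Slice 1: Δl = 2.0/cos(-10.6°) = 2.035 m; N'_1 = 61·cos(-10.6°) = 60.0; c'Δl = 26.45; W sinα = -11.2
Slice 2: Δl = 2.6/cos0.8° = 2.600 m; N'_2 = 216·cos0.8° = 216.0; c'Δl = 33.80; W sinα = 3.0
Slice 3: Δl = 3.0/cos14.8° = 3.103 m; N'_3 = 227·cos14.8° = 219.5; c'Δl = 40.34; W sinα = 58.0
Slice 4: Δl = 2.2/cos28.6° = 2.506 m; N'_4 = 123·cos28.6° = 108.0; c'Δl = 32.57; W sinα = 58.9
Slice 5: Δl = 2.4/cos42.5° = 3.255 m; N'_5 = 59·cos42.5° = 43.5; c'Δl = 42.32; W sinα = 39.9
Σc'Δl = 175.5 kN/m; ΣN' = 646.9 kN/m; ΣW sinα = 148.5 kN/m
Resisting = 175.5 + 646.9·tan32.6° = 175.5 + 413.7 = 589.2 kN/m
FS = 589.2 / 148.5 = 3.967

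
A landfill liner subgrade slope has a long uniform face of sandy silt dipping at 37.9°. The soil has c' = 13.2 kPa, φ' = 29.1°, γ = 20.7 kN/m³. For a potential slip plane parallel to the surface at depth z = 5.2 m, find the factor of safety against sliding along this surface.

FS = 0.97

For an infinite slope with a slip plane parallel to the surface (no pore pressure): FS = [c' + γz cos²β tanφ'] / [γz sinβ cosβ].
γz = 20.7·5.2 = 107.64 kN/m²
Numerator = 13.2 + 107.64·cos²37.9°·tan29.1° = 13.2 + 107.64·0.6227·0.5566 = 50.504 kPa
Denominator = 107.64·sin37.9°·cos37.9° = 107.64·0.6143·0.7891 = 52.176 kPa
FS = 50.504 / 52.176 = 0.968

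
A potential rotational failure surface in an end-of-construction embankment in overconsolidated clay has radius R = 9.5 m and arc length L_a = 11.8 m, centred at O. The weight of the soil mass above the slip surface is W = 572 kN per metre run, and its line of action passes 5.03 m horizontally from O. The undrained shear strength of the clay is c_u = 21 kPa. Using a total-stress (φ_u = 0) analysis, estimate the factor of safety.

FS = 0.82

Taking moments about the centre O, the resisting moment is provided by the undrained shear strength acting along the arc:
M_R = c_u·L_a·R = 21·11.80·9.5 = 2354.1 kN·m/m
M_D = W·d = 572·5.03 = 2877.2 kN·m/m
FS = M_R / M_D = 2354.1 / 2877.2 = 0.818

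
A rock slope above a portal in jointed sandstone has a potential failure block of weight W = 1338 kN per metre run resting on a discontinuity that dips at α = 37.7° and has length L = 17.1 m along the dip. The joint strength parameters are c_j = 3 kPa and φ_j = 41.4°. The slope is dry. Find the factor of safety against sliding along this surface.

FS = 1.20

Resolving the block weight along and normal to the plane and applying the Mohr–Coulomb strength on the joint:
N' = W cosα = 1338·cos37.7° = 1058.7 kN/m
Driving force T = W sinα = 1338·sin37.7° = 818.2 kN/m
Resisting force R = c_j·L + N'·tanφ_j = 3·17.1 + 1058.7·tan41.4° = 51.3 + 933.3 = 984.6 kN/m
FS = R / T = 984.6 / 818.2 = 1.203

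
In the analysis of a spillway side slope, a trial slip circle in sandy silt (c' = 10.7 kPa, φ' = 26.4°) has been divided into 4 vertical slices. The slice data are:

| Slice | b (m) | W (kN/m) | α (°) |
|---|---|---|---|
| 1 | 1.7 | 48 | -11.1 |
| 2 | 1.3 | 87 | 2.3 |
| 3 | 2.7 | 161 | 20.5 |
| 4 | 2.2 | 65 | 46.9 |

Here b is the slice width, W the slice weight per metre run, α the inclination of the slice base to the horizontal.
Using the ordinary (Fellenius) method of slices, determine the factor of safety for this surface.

Ordinary method of slices: FS = Σ[c'·Δl_i + (W_i cosα_i)·tanφ'] / Σ W_i sinα_i, with Δl_i = b_i / cosα_i.
Slice 1: Δl = 1.7/cos(-11.1°) = 1.732 m; N'_1 = 48·cos(-11.1°) = 47.1; c'Δl = 18.54; W sinα = -9.2
Slice 2: Δl = 1.3/cos2.3° = 1.301 m; N'_2 = 87·cos2.3° = 86.9; c'Δl = 13.92; W sinα = 3.5
Slice 3: Δl = 2.7/cos20.5° = 2.883 m; N'_3 = 161·cos20.5° = 150.8; c'Δl = 30.84; W sinα = 56.4
Slice 4: Δl = 2.2/cos46.9° = 3.220 m; N'_4 = 65·cos46.9° = 44.4; c'Δl = 34.45; W sinα = 47.5
Σc'Δl = 97.8 kN/m; ΣN' = 329.2 kN/m; ΣW sinα = 98.1 kN/m
Resisting = 97.8 + 329.2·tan26.4° = 97.8 + 163.4 = 261.2 kN/m
FS = 261.2 / 98.1 = 2.663

FS = 2.66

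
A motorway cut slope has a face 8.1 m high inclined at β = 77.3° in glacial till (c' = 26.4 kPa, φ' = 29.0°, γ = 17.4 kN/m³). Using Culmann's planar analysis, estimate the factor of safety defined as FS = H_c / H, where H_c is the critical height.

H_c = (4c'/γ) · sinβ cosφ' / [1 − cos(β − φ')]
    = (4·26.4/17.4) · sin77.3°·cos29.0° / [1 − cos48.3°]
    = 6.069 · 0.8532 / 0.3348 = 15.47 m
FS = H_c / H = 15.47 / 8.1 = 1.910

FS = 1.91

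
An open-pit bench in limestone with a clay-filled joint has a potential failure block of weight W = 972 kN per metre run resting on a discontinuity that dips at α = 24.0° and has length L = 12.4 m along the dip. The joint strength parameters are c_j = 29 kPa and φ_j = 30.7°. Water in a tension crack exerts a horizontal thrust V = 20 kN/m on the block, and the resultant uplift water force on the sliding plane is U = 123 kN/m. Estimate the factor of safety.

FS = 1.96

Resolving the block weight along and normal to the plane and applying the Mohr–Coulomb strength on the joint:
N' = W cosα − U − V sinα = 972·cos24.0° − 123 − 20·sin24.0° = 756.8 kN/m
Driving force T = W sinα + V cosα = 972·sin24.0° + 20·cos24.0° = 413.6 kN/m
Resisting force R = c_j·L + N'·tanφ_j = 29·12.4 + 756.8·tan30.7° = 359.6 + 449.4 = 809.0 kN/m
FS = R / T = 809.0 / 413.6 = 1.956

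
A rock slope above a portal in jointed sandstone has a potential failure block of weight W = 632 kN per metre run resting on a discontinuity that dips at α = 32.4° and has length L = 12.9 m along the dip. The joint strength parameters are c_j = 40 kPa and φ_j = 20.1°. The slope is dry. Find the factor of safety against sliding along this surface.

FS = 2.10

Resolving the block weight along and normal to the plane and applying the Mohr–Coulomb strength on the joint:
N' = W cosα = 632·cos32.4° = 533.6 kN/m
Driving force T = W sinα = 632·sin32.4° = 338.6 kN/m
Resisting force R = c_j·L + N'·tanφ_j = 40·12.9 + 533.6·tan20.1° = 516.0 + 195.3 = 711.3 kN/m
FS = R / T = 711.3 / 338.6 = 2.100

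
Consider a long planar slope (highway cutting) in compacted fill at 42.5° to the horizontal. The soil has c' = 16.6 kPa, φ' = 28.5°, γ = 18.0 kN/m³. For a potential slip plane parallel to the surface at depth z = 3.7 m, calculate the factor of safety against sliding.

For an infinite slope with a slip plane parallel to the surface (no pore pressure): FS = [c' + γz cos²β tanφ'] / [γz sinβ cosβ].
γz = 18.0·3.7 = 66.60 kN/m²
Numerator = 16.6 + 66.60·cos²42.5°·tan28.5° = 16.6 + 66.60·0.5436·0.5430 = 36.256 kPa
Denominator = 66.60·sin42.5°·cos42.5° = 66.60·0.6756·0.7373 = 33.173 kPa
FS = 36.256 / 33.173 = 1.093

FS = 1.09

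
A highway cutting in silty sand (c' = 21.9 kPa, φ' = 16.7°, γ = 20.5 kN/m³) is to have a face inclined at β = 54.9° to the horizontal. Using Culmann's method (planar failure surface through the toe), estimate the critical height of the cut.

Culmann's analysis gives the critical failure plane at α_cr = (β + φ')/2 = (54.9 + 16.7)/2 = 35.8°, and the critical height
H_c = (4c'/γ) · sinβ cosφ' / [1 − cos(β − φ')]
    = (4·21.9/20.5) · sin54.9°·cos16.7° / [1 − cos(38.2°)]
    = 4.273 · 0.8181·0.9578 / [1 − 0.7859]
    = 4.273 · 0.7836 / 0.2141
    = 15.64 m

H_c = 15.64 m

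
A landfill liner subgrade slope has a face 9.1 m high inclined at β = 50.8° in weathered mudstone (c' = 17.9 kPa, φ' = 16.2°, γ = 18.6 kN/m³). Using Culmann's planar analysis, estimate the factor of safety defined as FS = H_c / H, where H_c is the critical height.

FS = 1.78

H_c = (4c'/γ) · sinβ cosφ' / [1 − cos(β − φ')]
    = (4·17.9/18.6) · sin50.8°·cos16.2° / [1 − cos34.6°]
    = 3.849 · 0.7442 / 0.1769 = 16.20 m
FS = H_c / H = 16.20 / 9.1 = 1.780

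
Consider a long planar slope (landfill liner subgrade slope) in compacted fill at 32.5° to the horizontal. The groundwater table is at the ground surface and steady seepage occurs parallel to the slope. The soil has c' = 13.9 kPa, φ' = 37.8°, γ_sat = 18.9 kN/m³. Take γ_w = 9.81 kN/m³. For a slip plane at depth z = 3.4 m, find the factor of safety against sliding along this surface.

With seepage parallel to the slope and the water table at the surface, the effective normal stress on the slip plane uses the buoyant unit weight γ' = γ_sat − γ_w while the driving shear stress uses γ_sat:
FS = [c' + γ' z cos²β tanφ'] / [γ_sat z sinβ cosβ]
γ' = 18.9 − 9.81 = 9.09 kN/m³
Numerator = 13.9 + 9.09·3.4·cos²32.5°·tan37.8° = 13.9 + 9.09·3.4·0.7113·0.7757 = 30.952 kPa
Denominator = 18.9·3.4·sin32.5°·cos32.5° = 18.9·3.4·0.5373·0.8434 = 29.120 kPa
FS = 30.952 / 29.120 = 1.063

FS = 1.06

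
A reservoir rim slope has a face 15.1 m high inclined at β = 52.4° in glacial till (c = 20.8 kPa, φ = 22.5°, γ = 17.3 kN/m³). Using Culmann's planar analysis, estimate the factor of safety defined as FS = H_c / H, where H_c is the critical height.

H_c = (4c/γ) · sinβ cosφ / [1 − cos(β − φ)]
    = (4·20.8/17.3) · sin52.4°·cos22.5° / [1 − cos29.9°]
    = 4.809 · 0.7320 / 0.1331 = 26.45 m
FS = H_c / H = 26.45 / 15.1 = 1.752

FS = 1.75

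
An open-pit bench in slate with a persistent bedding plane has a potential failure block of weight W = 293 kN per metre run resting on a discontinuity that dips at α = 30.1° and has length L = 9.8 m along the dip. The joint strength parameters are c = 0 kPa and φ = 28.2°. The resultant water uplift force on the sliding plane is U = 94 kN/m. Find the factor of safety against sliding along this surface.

Resolving the block weight along and normal to the plane and applying the Mohr–Coulomb strength on the joint:
N' = W cosα − U = 293·cos30.1° − 94 = 159.5 kN/m
Driving force T = W sinα = 293·sin30.1° = 146.9 kN/m
Resisting force R = c·L + N'·tanφ = 0·9.8 + 159.5·tan28.2° = 0.0 + 85.5 = 85.5 kN/m
FS = R / T = 85.5 / 146.9 = 0.582

FS = 0.58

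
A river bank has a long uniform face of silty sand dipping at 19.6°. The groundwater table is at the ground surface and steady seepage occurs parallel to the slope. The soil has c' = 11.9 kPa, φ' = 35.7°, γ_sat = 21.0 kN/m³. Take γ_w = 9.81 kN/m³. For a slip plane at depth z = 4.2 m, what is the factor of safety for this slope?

FS = 1.50

With seepage parallel to the slope and the water table at the surface, the effective normal stress on the slip plane uses the buoyant unit weight γ' = γ_sat − γ_w while the driving shear stress uses γ_sat:
FS = [c' + γ' z cos²β tanφ'] / [γ_sat z sinβ cosβ]
γ' = 21.0 − 9.81 = 11.19 kN/m³
Numerator = 11.9 + 11.19·4.2·cos²19.6°·tan35.7° = 11.9 + 11.19·4.2·0.8875·0.7186 = 41.871 kPa
Denominator = 21.0·4.2·sin19.6°·cos19.6° = 21.0·4.2·0.3355·0.9421 = 27.872 kPa
FS = 41.871 / 27.872 = 1.502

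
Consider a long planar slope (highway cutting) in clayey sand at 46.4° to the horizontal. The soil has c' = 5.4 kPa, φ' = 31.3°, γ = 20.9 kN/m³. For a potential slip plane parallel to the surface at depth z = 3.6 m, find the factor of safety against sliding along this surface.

For an infinite slope with a slip plane parallel to the surface (no pore pressure): FS = [c' + γz cos²β tanφ'] / [γz sinβ cosβ].
γz = 20.9·3.6 = 75.24 kN/m²
Numerator = 5.4 + 75.24·cos²46.4°·tan31.3° = 5.4 + 75.24·0.4756·0.6080 = 27.156 kPa
Denominator = 75.24·sin46.4°·cos46.4° = 75.24·0.7242·0.6896 = 37.575 kPa
FS = 27.156 / 37.575 = 0.723

FS = 0.72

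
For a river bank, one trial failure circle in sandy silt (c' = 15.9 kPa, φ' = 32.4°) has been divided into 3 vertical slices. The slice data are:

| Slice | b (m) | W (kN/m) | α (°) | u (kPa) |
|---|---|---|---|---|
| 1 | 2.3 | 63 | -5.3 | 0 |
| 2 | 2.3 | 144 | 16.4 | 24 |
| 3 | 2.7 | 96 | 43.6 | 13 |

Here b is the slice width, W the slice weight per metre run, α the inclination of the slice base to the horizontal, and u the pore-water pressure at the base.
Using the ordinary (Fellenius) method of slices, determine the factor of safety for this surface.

Ordinary method of slices: FS = Σ[c'·Δl_i + (W_i cosα_i − u_i·Δl_i)·tanφ'] / Σ W_i sinα_i, with Δl_i = b_i / cosα_i.
Slice 1: Δl = 2.3/cos(-5.3°) = 2.310 m; N'_1 = 63·cos(-5.3°) − 0·2.310 = 62.7; c'Δl = 36.73; W sinα = -5.8
Slice 2: Δl = 2.3/cos16.4° = 2.398 m; N'_2 = 144·cos16.4° − 24·2.398 = 80.6; c'Δl = 38.12; W sinα = 40.7
Slice 3: Δl = 2.7/cos43.6° = 3.728 m; N'_3 = 96·cos43.6° − 13·3.728 = 21.1; c'Δl = 59.28; W sinα = 66.2
Σc'Δl = 134.1 kN/m; ΣN' = 164.4 kN/m; ΣW sinα = 101.0 kN/m
Resisting = 134.1 + 164.4·tan32.4° = 134.1 + 104.3 = 238.4 kN/m
FS = 238.4 / 101.0 = 2.360

FS = 2.36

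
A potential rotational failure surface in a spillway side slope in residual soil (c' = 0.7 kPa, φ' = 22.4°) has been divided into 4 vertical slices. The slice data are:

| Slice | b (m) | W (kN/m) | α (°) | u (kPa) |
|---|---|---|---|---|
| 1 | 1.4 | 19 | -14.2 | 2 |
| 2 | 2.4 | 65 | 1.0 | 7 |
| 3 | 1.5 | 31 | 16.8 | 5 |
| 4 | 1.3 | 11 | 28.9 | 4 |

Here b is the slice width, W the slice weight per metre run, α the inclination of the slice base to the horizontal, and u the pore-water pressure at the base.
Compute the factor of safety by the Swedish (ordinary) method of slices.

FS = 3.87

Ordinary method of slices: FS = Σ[c'·Δl_i + (W_i cosα_i − u_i·Δl_i)·tanφ'] / Σ W_i sinα_i, with Δl_i = b_i / cosα_i.
Slice 1: Δl = 1.4/cos(-14.2°) = 1.444 m; N'_1 = 19·cos(-14.2°) − 2·1.444 = 15.5; c'Δl = 1.01; W sinα = -4.7
Slice 2: Δl = 2.4/cos1.0° = 2.400 m; N'_2 = 65·cos1.0° − 7·2.400 = 48.2; c'Δl = 1.68; W sinα = 1.1
Slice 3: Δl = 1.5/cos16.8° = 1.567 m; N'_3 = 31·cos16.8° − 5·1.567 = 21.8; c'Δl = 1.10; W sinα = 9.0
Slice 4: Δl = 1.3/cos28.9° = 1.485 m; N'_4 = 11·cos28.9° − 4·1.485 = 3.7; c'Δl = 1.04; W sinα = 5.3
Σc'Δl = 4.8 kN/m; ΣN' = 89.3 kN/m; ΣW sinα = 10.7 kN/m
Resisting = 4.8 + 89.3·tan22.4° = 4.8 + 36.8 = 41.6 kN/m
FS = 41.6 / 10.7 = 3.871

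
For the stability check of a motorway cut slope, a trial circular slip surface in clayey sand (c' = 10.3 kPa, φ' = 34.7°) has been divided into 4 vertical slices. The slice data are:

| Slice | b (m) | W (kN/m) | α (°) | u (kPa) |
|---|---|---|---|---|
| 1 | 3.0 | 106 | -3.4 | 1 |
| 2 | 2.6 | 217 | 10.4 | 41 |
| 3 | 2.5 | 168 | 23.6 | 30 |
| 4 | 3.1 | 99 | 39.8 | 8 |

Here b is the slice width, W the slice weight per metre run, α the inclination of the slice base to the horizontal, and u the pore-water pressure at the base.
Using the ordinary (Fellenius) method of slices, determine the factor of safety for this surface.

Ordinary method of slices: FS = Σ[c'·Δl_i + (W_i cosα_i − u_i·Δl_i)·tanφ'] / Σ W_i sinα_i, with Δl_i = b_i / cosα_i.
Slice 1: Δl = 3.0/cos(-3.4°) = 3.005 m; N'_1 = 106·cos(-3.4°) − 1·3.005 = 102.8; c'Δl = 30.95; W sinα = -6.3
Slice 2: Δl = 2.6/cos10.4° = 2.643 m; N'_2 = 217·cos10.4° − 41·2.643 = 105.1; c'Δl = 27.23; W sinα = 39.2
Slice 3: Δl = 2.5/cos23.6° = 2.728 m; N'_3 = 168·cos23.6° − 30·2.728 = 72.1; c'Δl = 28.10; W sinα = 67.3
Slice 4: Δl = 3.1/cos39.8° = 4.035 m; N'_4 = 99·cos39.8° − 8·4.035 = 43.8; c'Δl = 41.56; W sinα = 63.4
Σc'Δl = 127.8 kN/m; ΣN' = 323.7 kN/m; ΣW sinα = 163.5 kN/m
Resisting = 127.8 + 323.7·tan34.7° = 127.8 + 224.2 = 352.0 kN/m
FS = 352.0 / 163.5 = 2.153

FS = 2.15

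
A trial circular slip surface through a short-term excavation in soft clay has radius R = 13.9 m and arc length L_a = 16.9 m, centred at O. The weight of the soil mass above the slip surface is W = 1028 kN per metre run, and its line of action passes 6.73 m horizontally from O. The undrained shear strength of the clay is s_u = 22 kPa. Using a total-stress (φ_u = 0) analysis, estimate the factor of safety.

Taking moments about the centre O, the resisting moment is provided by the undrained shear strength acting along the arc:
M_R = s_u·L_a·R = 22·16.90·13.9 = 5168.0 kN·m/m
M_D = W·d = 1028·6.73 = 6918.4 kN·m/m
FS = M_R / M_D = 5168.0 / 6918.4 = 0.747

FS = 0.75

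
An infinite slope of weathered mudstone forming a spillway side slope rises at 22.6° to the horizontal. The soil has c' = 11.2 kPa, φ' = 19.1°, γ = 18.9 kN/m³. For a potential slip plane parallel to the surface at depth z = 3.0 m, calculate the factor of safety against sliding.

For an infinite slope with a slip plane parallel to the surface (no pore pressure): FS = [c' + γz cos²β tanφ'] / [γz sinβ cosβ].
γz = 18.9·3.0 = 56.70 kN/m²
Numerator = 11.2 + 56.70·cos²22.6°·tan19.1° = 11.2 + 56.70·0.8523·0.3463 = 27.935 kPa
Denominator = 56.70·sin22.6°·cos22.6° = 56.70·0.3843·0.9232 = 20.116 kPa
FS = 27.935 / 20.116 = 1.389

FS = 1.39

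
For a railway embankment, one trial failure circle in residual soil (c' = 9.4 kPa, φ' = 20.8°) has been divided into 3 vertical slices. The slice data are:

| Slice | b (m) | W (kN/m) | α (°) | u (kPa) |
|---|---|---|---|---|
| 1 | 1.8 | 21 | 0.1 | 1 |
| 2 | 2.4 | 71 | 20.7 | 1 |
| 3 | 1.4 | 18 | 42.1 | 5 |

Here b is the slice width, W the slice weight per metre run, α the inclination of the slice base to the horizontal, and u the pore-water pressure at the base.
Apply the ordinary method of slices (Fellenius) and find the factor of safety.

FS = 2.47

Ordinary method of slices: FS = Σ[c'·Δl_i + (W_i cosα_i − u_i·Δl_i)·tanφ'] / Σ W_i sinα_i, with Δl_i = b_i / cosα_i.
Slice 1: Δl = 1.8/cos0.1° = 1.800 m; N'_1 = 21·cos0.1° − 1·1.800 = 19.2; c'Δl = 16.92; W sinα = 0.0
Slice 2: Δl = 2.4/cos20.7° = 2.566 m; N'_2 = 71·cos20.7° − 1·2.566 = 63.9; c'Δl = 24.12; W sinα = 25.1
Slice 3: Δl = 1.4/cos42.1° = 1.887 m; N'_3 = 18·cos42.1° − 5·1.887 = 3.9; c'Δl = 17.74; W sinα = 12.1
Σc'Δl = 58.8 kN/m; ΣN' = 87.0 kN/m; ΣW sinα = 37.2 kN/m
Resisting = 58.8 + 87.0·tan20.8° = 58.8 + 33.0 = 91.8 kN/m
FS = 91.8 / 37.2 = 2.468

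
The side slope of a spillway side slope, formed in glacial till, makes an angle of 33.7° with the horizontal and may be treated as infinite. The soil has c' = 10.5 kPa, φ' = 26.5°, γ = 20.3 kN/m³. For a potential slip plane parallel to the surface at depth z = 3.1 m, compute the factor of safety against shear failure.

FS = 1.11

For an infinite slope with a slip plane parallel to the surface (no pore pressure): FS = [c' + γz cos²β tanφ'] / [γz sinβ cosβ].
γz = 20.3·3.1 = 62.93 kN/m²
Numerator = 10.5 + 62.93·cos²33.7°·tan26.5° = 10.5 + 62.93·0.6921·0.4986 = 32.217 kPa
Denominator = 62.93·sin33.7°·cos33.7° = 62.93·0.5548·0.8320 = 29.049 kPa
FS = 32.217 / 29.049 = 1.109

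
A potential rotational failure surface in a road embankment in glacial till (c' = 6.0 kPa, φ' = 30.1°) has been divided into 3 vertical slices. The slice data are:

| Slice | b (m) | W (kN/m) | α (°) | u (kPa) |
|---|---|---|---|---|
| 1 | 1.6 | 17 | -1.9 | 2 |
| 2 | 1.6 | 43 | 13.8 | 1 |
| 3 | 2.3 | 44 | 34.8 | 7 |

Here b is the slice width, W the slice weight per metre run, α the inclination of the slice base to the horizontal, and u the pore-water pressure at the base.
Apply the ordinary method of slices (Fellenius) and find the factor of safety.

Ordinary method of slices: FS = Σ[c'·Δl_i + (W_i cosα_i − u_i·Δl_i)·tanφ'] / Σ W_i sinα_i, with Δl_i = b_i / cosα_i.
Slice 1: Δl = 1.6/cos(-1.9°) = 1.601 m; N'_1 = 17·cos(-1.9°) − 2·1.601 = 13.8; c'Δl = 9.61; W sinα = -0.6
Slice 2: Δl = 1.6/cos13.8° = 1.648 m; N'_2 = 43·cos13.8° − 1·1.648 = 40.1; c'Δl = 9.89; W sinα = 10.3
Slice 3: Δl = 2.3/cos34.8° = 2.801 m; N'_3 = 44·cos34.8° − 7·2.801 = 16.5; c'Δl = 16.81; W sinα = 25.1
Σc'Δl = 36.3 kN/m; ΣN' = 70.4 kN/m; ΣW sinα = 34.8 kN/m
Resisting = 36.3 + 70.4·tan30.1° = 36.3 + 40.8 = 77.1 kN/m
FS = 77.1 / 34.8 = 2.216

FS = 2.22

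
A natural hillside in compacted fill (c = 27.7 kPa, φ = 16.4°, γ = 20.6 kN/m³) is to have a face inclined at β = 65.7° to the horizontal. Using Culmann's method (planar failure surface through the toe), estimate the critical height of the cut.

H_c = 13.52 m

Culmann's analysis gives the critical failure plane at α_cr = (β + φ)/2 = (65.7 + 16.4)/2 = 41.0°, and the critical height
H_c = (4c/γ) · sinβ cosφ / [1 − cos(β − φ)]
    = (4·27.7/20.6) · sin65.7°·cos16.4° / [1 − cos(49.3°)]
    = 5.379 · 0.9114·0.9593 / [1 − 0.6521]
    = 5.379 · 0.8743 / 0.3479
    = 13.52 m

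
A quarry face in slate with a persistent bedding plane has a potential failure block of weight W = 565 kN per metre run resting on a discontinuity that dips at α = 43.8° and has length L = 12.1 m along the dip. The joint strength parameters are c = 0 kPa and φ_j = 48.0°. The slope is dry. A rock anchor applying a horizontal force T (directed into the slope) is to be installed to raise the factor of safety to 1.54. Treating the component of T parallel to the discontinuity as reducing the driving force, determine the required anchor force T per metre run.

Resolving forces along and normal to the sliding plane, with the horizontal anchor force T adding T·sinα to the effective normal force and T·cosα acting up the plane against the driving force:
FS = [cL + (W cosα + T sinα) tanφ_j] / [W sinα − T cosα]
Without the anchor: N' = 407.8 kN/m, driving T_d = 391.1 kN/m, resisting R = 0·12.1 + 407.8·tan48.0° = 452.9 kN/m, FS = 1.16.
Setting FS = 1.54 and solving for T:
1.54·(391.1 − T cos43.8°) = 452.9 + T sin43.8°·tan48.0°
T·(sin43.8°·tan48.0° + 1.54·cos43.8°) = 1.54·391.1 − 452.9
T·(0.6921·1.1106 + 1.54·0.7218) = 602.2 − 452.9 = 149.3
T·1.8802 = 149.3
T = 79.4 kN/m

T = 79 kN/m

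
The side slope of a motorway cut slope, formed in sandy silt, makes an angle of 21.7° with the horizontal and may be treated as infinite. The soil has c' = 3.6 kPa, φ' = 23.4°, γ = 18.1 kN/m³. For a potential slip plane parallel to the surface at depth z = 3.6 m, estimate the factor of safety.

FS = 1.25

For an infinite slope with a slip plane parallel to the surface (no pore pressure): FS = [c' + γz cos²β tanφ'] / [γz sinβ cosβ].
γz = 18.1·3.6 = 65.16 kN/m²
Numerator = 3.6 + 65.16·cos²21.7°·tan23.4° = 3.6 + 65.16·0.8633·0.4327 = 27.942 kPa
Denominator = 65.16·sin21.7°·cos21.7° = 65.16·0.3697·0.9291 = 22.385 kPa
FS = 27.942 / 22.385 = 1.248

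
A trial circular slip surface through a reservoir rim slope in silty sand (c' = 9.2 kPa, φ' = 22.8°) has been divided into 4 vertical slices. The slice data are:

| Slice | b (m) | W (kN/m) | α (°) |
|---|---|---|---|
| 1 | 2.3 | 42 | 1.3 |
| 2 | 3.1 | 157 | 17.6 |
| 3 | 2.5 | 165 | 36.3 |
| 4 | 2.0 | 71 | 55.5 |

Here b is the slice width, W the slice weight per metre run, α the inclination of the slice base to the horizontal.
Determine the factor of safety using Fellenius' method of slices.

FS = 1.30

Ordinary method of slices: FS = Σ[c'·Δl_i + (W_i cosα_i)·tanφ'] / Σ W_i sinα_i, with Δl_i = b_i / cosα_i.
Slice 1: Δl = 2.3/cos1.3° = 2.301 m; N'_1 = 42·cos1.3° = 42.0; c'Δl = 21.17; W sinα = 1.0
Slice 2: Δl = 3.1/cos17.6° = 3.252 m; N'_2 = 157·cos17.6° = 149.7; c'Δl = 29.92; W sinα = 47.5
Slice 3: Δl = 2.5/cos36.3° = 3.102 m; N'_3 = 165·cos36.3° = 133.0; c'Δl = 28.54; W sinα = 97.7
Slice 4: Δl = 2.0/cos55.5° = 3.531 m; N'_4 = 71·cos55.5° = 40.2; c'Δl = 32.49; W sinα = 58.5
Σc'Δl = 112.1 kN/m; ΣN' = 364.8 kN/m; ΣW sinα = 204.6 kN/m
Resisting = 112.1 + 364.8·tan22.8° = 112.1 + 153.4 = 265.5 kN/m
FS = 265.5 / 204.6 = 1.297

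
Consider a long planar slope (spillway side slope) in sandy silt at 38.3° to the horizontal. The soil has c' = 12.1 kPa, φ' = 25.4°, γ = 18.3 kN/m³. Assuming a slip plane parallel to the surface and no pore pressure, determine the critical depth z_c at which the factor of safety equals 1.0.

z_c = 3.41 m

Setting FS = 1.00 in FS = [c' + γz cos²β tanφ'] / [γz sinβ cosβ] and solving for z:
z = c' / [γ cosβ (FS·sinβ − cosβ·tanφ')]
  = 12.1 / [18.3·cos38.3°·(1.00·sin38.3° − cos38.3°·tan25.4°)]
  = 12.1 / [18.3·0.7848·(1.00·0.6198 − 0.7848·0.4748)]
  = 12.1 / 3.5493 = 3.409 m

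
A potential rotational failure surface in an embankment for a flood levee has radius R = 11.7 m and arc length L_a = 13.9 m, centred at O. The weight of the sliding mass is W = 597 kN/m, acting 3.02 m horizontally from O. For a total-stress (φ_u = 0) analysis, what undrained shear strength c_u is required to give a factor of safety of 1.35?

c_u = 15.0 kPa

FS = c_u·L_a·R / (W·d), so c_u = FS·W·d / (L_a·R).
c_u = 1.35·597·3.02 / (13.90·11.7) = 2434.0 / 162.63 = 14.97 kPa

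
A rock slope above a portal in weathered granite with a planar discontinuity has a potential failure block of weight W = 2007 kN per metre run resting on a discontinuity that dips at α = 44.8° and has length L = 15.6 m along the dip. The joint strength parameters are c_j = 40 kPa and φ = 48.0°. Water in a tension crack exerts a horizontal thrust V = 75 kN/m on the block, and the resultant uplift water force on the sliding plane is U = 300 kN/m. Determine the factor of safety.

Resolving the block weight along and normal to the plane and applying the Mohr–Coulomb strength on the joint:
N' = W cosα − U − V sinα = 2007·cos44.8° − 300 − 75·sin44.8° = 1071.3 kN/m
Driving force T = W sinα + V cosα = 2007·sin44.8° + 75·cos44.8° = 1467.4 kN/m
Resisting force R = c_j·L + N'·tanφ = 40·15.6 + 1071.3·tan48.0° = 624.0 + 1189.8 = 1813.8 kN/m
FS = R / T = 1813.8 / 1467.4 = 1.236

FS = 1.24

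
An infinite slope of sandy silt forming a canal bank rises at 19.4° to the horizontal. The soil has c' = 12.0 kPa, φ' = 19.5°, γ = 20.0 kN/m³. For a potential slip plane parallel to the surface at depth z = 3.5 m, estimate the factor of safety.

For an infinite slope with a slip plane parallel to the surface (no pore pressure): FS = [c' + γz cos²β tanφ'] / [γz sinβ cosβ].
γz = 20.0·3.5 = 70.00 kN/m²
Numerator = 12.0 + 70.00·cos²19.4°·tan19.5° = 12.0 + 70.00·0.8897·0.3541 = 34.053 kPa
Denominator = 70.00·sin19.4°·cos19.4° = 70.00·0.3322·0.9432 = 21.931 kPa
FS = 34.053 / 21.931 = 1.553

FS = 1.55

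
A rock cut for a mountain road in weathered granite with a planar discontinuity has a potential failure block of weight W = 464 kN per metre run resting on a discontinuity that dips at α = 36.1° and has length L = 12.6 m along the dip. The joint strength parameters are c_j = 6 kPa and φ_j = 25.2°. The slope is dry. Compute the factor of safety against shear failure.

Resolving the block weight along and normal to the plane and applying the Mohr–Coulomb strength on the joint:
N' = W cosα = 464·cos36.1° = 374.9 kN/m
Driving force T = W sinα = 464·sin36.1° = 273.4 kN/m
Resisting force R = c_j·L + N'·tanφ_j = 6·12.6 + 374.9·tan25.2° = 75.6 + 176.4 = 252.0 kN/m
FS = R / T = 252.0 / 273.4 = 0.922

FS = 0.92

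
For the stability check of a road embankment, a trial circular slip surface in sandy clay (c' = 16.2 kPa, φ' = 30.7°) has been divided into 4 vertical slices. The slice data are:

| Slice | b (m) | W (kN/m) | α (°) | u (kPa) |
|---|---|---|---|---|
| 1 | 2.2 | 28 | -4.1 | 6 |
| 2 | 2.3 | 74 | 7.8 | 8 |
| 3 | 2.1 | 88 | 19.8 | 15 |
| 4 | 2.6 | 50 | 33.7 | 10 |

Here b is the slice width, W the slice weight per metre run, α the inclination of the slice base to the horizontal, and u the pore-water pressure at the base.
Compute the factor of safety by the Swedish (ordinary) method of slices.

FS = 3.61

Ordinary method of slices: FS = Σ[c'·Δl_i + (W_i cosα_i − u_i·Δl_i)·tanφ'] / Σ W_i sinα_i, with Δl_i = b_i / cosα_i.
Slice 1: Δl = 2.2/cos(-4.1°) = 2.206 m; N'_1 = 28·cos(-4.1°) − 6·2.206 = 14.7; c'Δl = 35.73; W sinα = -2.0
Slice 2: Δl = 2.3/cos7.8° = 2.321 m; N'_2 = 74·cos7.8° − 8·2.321 = 54.7; c'Δl = 37.61; W sinα = 10.0
Slice 3: Δl = 2.1/cos19.8° = 2.232 m; N'_3 = 88·cos19.8° − 15·2.232 = 49.3; c'Δl = 36.16; W sinα = 29.8
Slice 4: Δl = 2.6/cos33.7° = 3.125 m; N'_4 = 50·cos33.7° − 10·3.125 = 10.3; c'Δl = 50.63; W sinα = 27.7
Σc'Δl = 160.1 kN/m; ΣN' = 129.1 kN/m; ΣW sinα = 65.6 kN/m
Resisting = 160.1 + 129.1·tan30.7° = 160.1 + 76.7 = 236.8 kN/m
FS = 236.8 / 65.6 = 3.610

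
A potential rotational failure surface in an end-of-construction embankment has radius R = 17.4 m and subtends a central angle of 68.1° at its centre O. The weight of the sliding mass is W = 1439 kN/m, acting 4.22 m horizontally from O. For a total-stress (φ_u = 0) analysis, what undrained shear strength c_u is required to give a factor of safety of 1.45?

c_u = 24.5 kPa

FS = c_u·L_a·R / (W·d), so c_u = FS·W·d / (L_a·R).
Arc length L_a = R·θ = 17.4·(68.1°·π/180) = 17.4·1.1886 = 20.68 m
c_u = 1.45·1439·4.22 / (20.68·17.4) = 8805.2 / 359.85 = 24.47 kPa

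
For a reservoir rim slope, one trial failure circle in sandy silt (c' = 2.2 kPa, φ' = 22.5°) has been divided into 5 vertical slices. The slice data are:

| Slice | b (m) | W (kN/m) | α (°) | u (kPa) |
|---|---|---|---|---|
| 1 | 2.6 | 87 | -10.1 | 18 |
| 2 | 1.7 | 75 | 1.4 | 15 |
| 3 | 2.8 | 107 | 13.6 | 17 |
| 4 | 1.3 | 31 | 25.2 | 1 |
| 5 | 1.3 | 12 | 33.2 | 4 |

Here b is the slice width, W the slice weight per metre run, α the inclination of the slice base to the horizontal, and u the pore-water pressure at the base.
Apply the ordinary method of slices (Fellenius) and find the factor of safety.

FS = 2.99

Ordinary method of slices: FS = Σ[c'·Δl_i + (W_i cosα_i − u_i·Δl_i)·tanφ'] / Σ W_i sinα_i, with Δl_i = b_i / cosα_i.
Slice 1: Δl = 2.6/cos(-10.1°) = 2.641 m; N'_1 = 87·cos(-10.1°) − 18·2.641 = 38.1; c'Δl = 5.81; W sinα = -15.3
Slice 2: Δl = 1.7/cos1.4° = 1.701 m; N'_2 = 75·cos1.4° − 15·1.701 = 49.5; c'Δl = 3.74; W sinα = 1.8
Slice 3: Δl = 2.8/cos13.6° = 2.881 m; N'_3 = 107·cos13.6° − 17·2.881 = 55.0; c'Δl = 6.34; W sinα = 25.2
Slice 4: Δl = 1.3/cos25.2° = 1.437 m; N'_4 = 31·cos25.2° − 1·1.437 = 26.6; c'Δl = 3.16; W sinα = 13.2
Slice 5: Δl = 1.3/cos33.2° = 1.554 m; N'_5 = 12·cos33.2° − 4·1.554 = 3.8; c'Δl = 3.42; W sinα = 6.6
Σc'Δl = 22.5 kN/m; ΣN' = 173.1 kN/m; ΣW sinα = 31.5 kN/m
Resisting = 22.5 + 173.1·tan22.5° = 22.5 + 71.7 = 94.1 kN/m
FS = 94.1 / 31.5 = 2.988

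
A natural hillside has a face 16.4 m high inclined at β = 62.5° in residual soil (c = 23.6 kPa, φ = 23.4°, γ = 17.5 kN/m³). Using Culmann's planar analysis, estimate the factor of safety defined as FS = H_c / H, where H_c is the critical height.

H_c = (4c/γ) · sinβ cosφ / [1 − cos(β − φ)]
    = (4·23.6/17.5) · sin62.5°·cos23.4° / [1 − cos39.1°]
    = 5.394 · 0.8141 / 0.2240 = 19.61 m
FS = H_c / H = 19.61 / 16.4 = 1.196

FS = 1.20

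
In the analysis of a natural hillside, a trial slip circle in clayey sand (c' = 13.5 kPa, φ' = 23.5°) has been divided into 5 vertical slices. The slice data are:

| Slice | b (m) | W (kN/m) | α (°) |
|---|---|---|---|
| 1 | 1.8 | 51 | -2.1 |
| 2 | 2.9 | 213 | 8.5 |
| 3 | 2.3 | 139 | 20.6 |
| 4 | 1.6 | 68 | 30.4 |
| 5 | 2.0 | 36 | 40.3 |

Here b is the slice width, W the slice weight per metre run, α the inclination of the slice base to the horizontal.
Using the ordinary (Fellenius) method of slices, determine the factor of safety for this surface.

FS = 2.68

Ordinary method of slices: FS = Σ[c'·Δl_i + (W_i cosα_i)·tanφ'] / Σ W_i sinα_i, with Δl_i = b_i / cosα_i.
Slice 1: Δl = 1.8/cos(-2.1°) = 1.801 m; N'_1 = 51·cos(-2.1°) = 51.0; c'Δl = 24.32; W sinα = -1.9
Slice 2: Δl = 2.9/cos8.5° = 2.932 m; N'_2 = 213·cos8.5° = 210.7; c'Δl = 39.58; W sinα = 31.5
Slice 3: Δl = 2.3/cos20.6° = 2.457 m; N'_3 = 139·cos20.6° = 130.1; c'Δl = 33.17; W sinα = 48.9
Slice 4: Δl = 1.6/cos30.4° = 1.855 m; N'_4 = 68·cos30.4° = 58.7; c'Δl = 25.04; W sinα = 34.4
Slice 5: Δl = 2.0/cos40.3° = 2.622 m; N'_5 = 36·cos40.3° = 27.5; c'Δl = 35.40; W sinα = 23.3
Σc'Δl = 157.5 kN/m; ΣN' = 477.8 kN/m; ΣW sinα = 136.2 kN/m
Resisting = 157.5 + 477.8·tan23.5° = 157.5 + 207.8 = 365.3 kN/m
FS = 365.3 / 136.2 = 2.682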